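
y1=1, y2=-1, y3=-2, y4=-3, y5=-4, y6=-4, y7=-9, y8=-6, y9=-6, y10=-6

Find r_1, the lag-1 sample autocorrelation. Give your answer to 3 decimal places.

0.539

Mean ȳ = (1 − 1 − 2 − 3 − 4 − 4 − 9 − 6 − 6 − 6)/10 = -4.0000
Numerator Σ_{t=1}^{9}(y_t−ȳ)(y_{t+1}−ȳ) = 41.0000
Denominator Σ(y_t−ȳ)² = 76.0000
r_1 = 41.0000 / 76.0000 = 0.539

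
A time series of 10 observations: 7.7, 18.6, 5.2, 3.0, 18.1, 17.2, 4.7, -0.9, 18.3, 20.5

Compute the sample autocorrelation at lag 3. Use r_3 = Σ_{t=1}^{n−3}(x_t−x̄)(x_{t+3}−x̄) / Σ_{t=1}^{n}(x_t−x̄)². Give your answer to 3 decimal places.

Mean x̄ = (7.7 + 18.6 + 5.2 + 3.0 + 18.1 + 17.2 + 4.7 − 0.9 + 18.3 + 20.5)/10 = 11.2400
Numerator Σ_{t=1}^{7}(x_t−x̄)(x_{t+3}−x̄) = -4.2128
Denominator Σ(x_t−x̄)² = 579.4040
r_3 = -4.2128 / 579.4040 = -0.007

-0.007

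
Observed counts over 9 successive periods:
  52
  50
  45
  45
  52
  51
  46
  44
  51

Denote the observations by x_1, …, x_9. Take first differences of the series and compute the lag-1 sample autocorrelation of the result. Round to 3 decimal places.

0.021

First differences Δx: -2, -5, 0, 7, -1, -5, -2, 7
Mean of differences = -0.1250
Numerator Σ(Δx_t−Δx̄)(Δx_{t+1}−Δx̄) = 3.2344
Denominator Σ(Δx_t−Δx̄)² = 156.8750
r_1(Δx) = 3.2344 / 156.8750 = 0.021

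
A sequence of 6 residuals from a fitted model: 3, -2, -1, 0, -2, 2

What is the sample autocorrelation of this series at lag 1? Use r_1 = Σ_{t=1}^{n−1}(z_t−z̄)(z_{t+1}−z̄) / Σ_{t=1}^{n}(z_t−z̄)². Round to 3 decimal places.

Mean z̄ = (3 − 2 − 1 + 0 − 2 + 2)/6 = 0.0000
Numerator Σ_{t=1}^{5}(z_t−z̄)(z_{t+1}−z̄) = -8.0000
Denominator Σ(z_t−z̄)² = 22.0000
r_1 = -8.0000 / 22.0000 = -0.364

-0.364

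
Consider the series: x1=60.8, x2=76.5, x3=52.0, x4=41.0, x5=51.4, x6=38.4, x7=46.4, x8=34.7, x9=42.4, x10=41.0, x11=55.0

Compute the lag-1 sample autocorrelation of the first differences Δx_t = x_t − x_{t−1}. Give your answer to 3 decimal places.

First differences Δx: 15.7, -24.5, -11.0, 10.4, -13.0, 8.0, -11.7, 7.7, -1.4, 14.0
Mean of differences = -0.5800
Numerator Σ(Δx_t−Δx̄)(Δx_{t+1}−Δx̄) = -703.7464
Denominator Σ(Δx_t−Δx̄)² = 1699.6760
r_1(Δx) = -703.7464 / 1699.6760 = -0.414

-0.414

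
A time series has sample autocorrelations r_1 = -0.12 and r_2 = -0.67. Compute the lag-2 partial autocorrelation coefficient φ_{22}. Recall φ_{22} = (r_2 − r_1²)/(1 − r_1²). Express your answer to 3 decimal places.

φ_{22} = (r_2 − r_1²) / (1 − r_1²)
r_1² = (-0.12)² = 0.0144
Numerator = -0.67 − 0.0144 = -0.6844; denominator = 1 − 0.0144 = 0.9856
φ_{22} = -0.6844 / 0.9856 = -0.694

-0.694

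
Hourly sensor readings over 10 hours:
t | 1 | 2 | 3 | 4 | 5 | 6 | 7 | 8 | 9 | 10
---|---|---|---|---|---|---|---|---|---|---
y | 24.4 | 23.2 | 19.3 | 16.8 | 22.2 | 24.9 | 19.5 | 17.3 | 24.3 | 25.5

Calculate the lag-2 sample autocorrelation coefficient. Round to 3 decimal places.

Mean ȳ = (24.4 + 23.2 + 19.3 + 16.8 + 22.2 + 24.9 + 19.5 + 17.3 + 24.3 + 25.5)/10 = 21.7400
Numerator Σ_{t=1}^{8}(y_t−ȳ)(y_{t+2}−ȳ) = -67.9252
Denominator Σ(y_t−ȳ)² = 95.1840
r_2 = -67.9252 / 95.1840 = -0.714

-0.714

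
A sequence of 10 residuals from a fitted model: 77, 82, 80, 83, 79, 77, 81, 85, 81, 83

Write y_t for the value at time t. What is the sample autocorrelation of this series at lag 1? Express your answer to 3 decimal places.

Mean ȳ = (77 + 82 + 80 + 83 + 79 + 77 + 81 + 85 + 81 + 83)/10 = 80.8000
Numerator Σ_{t=1}^{9}(y_t−ȳ)(y_{t+1}−ȳ) = -3.0400
Denominator Σ(y_t−ȳ)² = 61.6000
r_1 = -3.0400 / 61.6000 = -0.049

-0.049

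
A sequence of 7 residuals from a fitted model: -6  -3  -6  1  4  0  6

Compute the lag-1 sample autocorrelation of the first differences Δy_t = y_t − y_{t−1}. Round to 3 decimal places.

-0.529

First differences Δy: 3, -3, 7, 3, -4, 6
Mean of differences = 2.0000
Numerator Σ(Δy_t−Δȳ)(Δy_{t+1}−Δȳ) = -55.0000
Denominator Σ(Δy_t−Δȳ)² = 104.0000
r_1(Δy) = -55.0000 / 104.0000 = -0.529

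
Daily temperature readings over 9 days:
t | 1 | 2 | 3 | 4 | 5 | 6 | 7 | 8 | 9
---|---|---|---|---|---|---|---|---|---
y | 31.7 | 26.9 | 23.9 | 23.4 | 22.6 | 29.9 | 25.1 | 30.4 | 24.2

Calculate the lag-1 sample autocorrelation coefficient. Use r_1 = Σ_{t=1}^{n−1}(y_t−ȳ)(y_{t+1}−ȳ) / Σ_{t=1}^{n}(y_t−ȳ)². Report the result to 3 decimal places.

-0.123

Mean ȳ = (31.7 + 26.9 + 23.9 + 23.4 + 22.6 + 29.9 + 25.1 + 30.4 + 24.2)/9 = 26.4556
Numerator Σ_{t=1}^{8}(y_t−ȳ)(y_{t+1}−ȳ) = -11.4086
Denominator Σ(y_t−ȳ)² = 92.7822
r_1 = -11.4086 / 92.7822 = -0.123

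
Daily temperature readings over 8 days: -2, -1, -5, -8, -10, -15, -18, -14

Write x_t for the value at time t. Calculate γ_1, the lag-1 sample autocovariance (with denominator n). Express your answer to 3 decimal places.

Mean x̄ = (-2 − 1 − 5 − 8 − 10 − 15 − 18 − 14)/8 = -9.1250
Σ_{t=1}^{7}(x_t−x̄)(x_{t+1}−x̄) = 195.6094
γ_1 = 195.6094 / 8 = 24.451

24.451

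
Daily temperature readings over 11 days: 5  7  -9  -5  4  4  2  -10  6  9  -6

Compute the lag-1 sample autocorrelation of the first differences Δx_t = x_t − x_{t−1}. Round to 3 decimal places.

-0.228

First differences Δx: 2, -16, 4, 9, 0, -2, -12, 16, 3, -15
Mean of differences = -1.1000
Numerator Σ(Δx_t−Δx̄)(Δx_{t+1}−Δx̄) = -224.0100
Denominator Σ(Δx_t−Δx̄)² = 982.9000
r_1(Δx) = -224.0100 / 982.9000 = -0.228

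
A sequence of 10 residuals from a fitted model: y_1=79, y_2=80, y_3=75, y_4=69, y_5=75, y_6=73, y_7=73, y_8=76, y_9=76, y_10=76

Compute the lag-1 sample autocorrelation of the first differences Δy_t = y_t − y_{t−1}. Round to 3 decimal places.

First differences Δy: 1, -5, -6, 6, -2, 0, 3, 0, 0
Mean of differences = -0.3333
Numerator Σ(Δy_t−Δȳ)(Δy_{t+1}−Δȳ) = -24.4444
Denominator Σ(Δy_t−Δȳ)² = 110.0000
r_1(Δy) = -24.4444 / 110.0000 = -0.222

-0.222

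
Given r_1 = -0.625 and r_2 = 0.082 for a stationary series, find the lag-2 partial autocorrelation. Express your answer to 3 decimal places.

-0.506

φ_{22} = (r_2 − r_1²) / (1 − r_1²)
r_1² = (-0.625)² = 0.390625
Numerator = 0.082 − 0.3906 = -0.3086; denominator = 1 − 0.3906 = 0.6094
φ_{22} = -0.3086 / 0.6094 = -0.506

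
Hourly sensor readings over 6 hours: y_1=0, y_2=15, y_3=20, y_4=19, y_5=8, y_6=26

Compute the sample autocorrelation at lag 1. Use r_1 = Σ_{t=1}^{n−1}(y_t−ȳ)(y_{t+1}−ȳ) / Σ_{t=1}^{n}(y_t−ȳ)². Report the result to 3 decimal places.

-0.194

Mean ȳ = (0 + 15 + 20 + 19 + 8 + 26)/6 = 14.6667
Numerator Σ_{t=1}^{5}(y_t−ȳ)(y_{t+1}−ȳ) = -84.4444
Denominator Σ(y_t−ȳ)² = 435.3333
r_1 = -84.4444 / 435.3333 = -0.194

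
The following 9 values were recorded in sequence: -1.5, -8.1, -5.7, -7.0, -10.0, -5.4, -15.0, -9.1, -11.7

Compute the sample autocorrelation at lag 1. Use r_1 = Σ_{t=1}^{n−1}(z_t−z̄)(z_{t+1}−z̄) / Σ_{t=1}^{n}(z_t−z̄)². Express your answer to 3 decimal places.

-0.105

Mean z̄ = (-1.5 − 8.1 − 5.7 − 7.0 − 10.0 − 5.4 − 15.0 − 9.1 − 11.7)/9 = -8.1667
Numerator Σ_{t=1}^{8}(z_t−z̄)(z_{t+1}−z̄) = -12.9544
Denominator Σ(z_t−z̄)² = 122.9600
r_1 = -12.9544 / 122.9600 = -0.105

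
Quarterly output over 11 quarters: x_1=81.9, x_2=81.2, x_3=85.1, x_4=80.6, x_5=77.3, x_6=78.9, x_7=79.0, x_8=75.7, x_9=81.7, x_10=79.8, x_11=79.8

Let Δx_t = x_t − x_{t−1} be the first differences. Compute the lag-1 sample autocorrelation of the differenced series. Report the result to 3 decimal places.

First differences Δx: -0.7, 3.9, -4.5, -3.3, 1.6, 0.1, -3.3, 6.0, -1.9, 0.0
Mean of differences = -0.2100
Numerator Σ(Δx_t−Δx̄)(Δx_{t+1}−Δx̄) = -42.4181
Denominator Σ(Δx_t−Δx̄)² = 99.4690
r_1(Δx) = -42.4181 / 99.4690 = -0.426

-0.426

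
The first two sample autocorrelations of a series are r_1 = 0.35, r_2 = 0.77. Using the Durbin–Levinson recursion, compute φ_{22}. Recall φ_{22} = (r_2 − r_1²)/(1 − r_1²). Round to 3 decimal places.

0.738

φ_{22} = (r_2 − r_1²) / (1 − r_1²)
r_1² = (0.35)² = 0.1225
Numerator = 0.77 − 0.1225 = 0.6475; denominator = 1 − 0.1225 = 0.8775
φ_{22} = 0.6475 / 0.8775 = 0.738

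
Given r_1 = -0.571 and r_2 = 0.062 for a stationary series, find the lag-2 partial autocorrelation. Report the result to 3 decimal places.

-0.392

φ_{22} = (r_2 − r_1²) / (1 − r_1²)
r_1² = (-0.571)² = 0.326041
Numerator = 0.062 − 0.3260 = -0.2640; denominator = 1 − 0.3260 = 0.6740
φ_{22} = -0.2640 / 0.6740 = -0.392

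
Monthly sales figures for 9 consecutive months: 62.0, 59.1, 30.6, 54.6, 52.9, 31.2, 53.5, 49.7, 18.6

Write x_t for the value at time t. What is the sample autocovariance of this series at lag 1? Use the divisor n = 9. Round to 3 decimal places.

Mean x̄ = (62.0 + 59.1 + 30.6 + 54.6 + 52.9 + 31.2 + 53.5 + 49.7 + 18.6)/9 = 45.8000
Σ_{t=1}^{8}(x_t−x̄)(x_{t+1}−x̄) = -350.1100
γ_1 = -350.1100 / 9 = -38.901

-38.901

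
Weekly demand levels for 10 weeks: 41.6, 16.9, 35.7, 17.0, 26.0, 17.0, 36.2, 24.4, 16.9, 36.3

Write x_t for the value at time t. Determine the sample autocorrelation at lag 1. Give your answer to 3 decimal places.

-0.564

Mean x̄ = (41.6 + 16.9 + 35.7 + 17.0 + 26.0 + 17.0 + 36.2 + 24.4 + 16.9 + 36.3)/10 = 26.8000
Numerator Σ_{t=1}^{9}(x_t−x̄)(x_{t+1}−x̄) = -491.1400
Denominator Σ(x_t−x̄)² = 871.3600
r_1 = -491.1400 / 871.3600 = -0.564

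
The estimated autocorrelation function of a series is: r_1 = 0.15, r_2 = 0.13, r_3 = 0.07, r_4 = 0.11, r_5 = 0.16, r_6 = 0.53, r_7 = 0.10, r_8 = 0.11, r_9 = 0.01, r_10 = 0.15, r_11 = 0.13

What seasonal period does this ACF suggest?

6

The largest autocorrelation is r_6 = 0.53; the remaining lags stay at or below 0.16.
The dominant spike at lag 6 indicates a seasonal period of 6.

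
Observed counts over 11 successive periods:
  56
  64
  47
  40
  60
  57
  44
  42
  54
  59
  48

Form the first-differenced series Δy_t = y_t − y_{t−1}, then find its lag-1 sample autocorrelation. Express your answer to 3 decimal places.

First differences Δy: 8, -17, -7, 20, -3, -13, -2, 12, 5, -11
Mean of differences = -0.8000
Numerator Σ(Δy_t−Δȳ)(Δy_{t+1}−Δȳ) = -175.6400
Denominator Σ(Δy_t−Δȳ)² = 1267.6000
r_1(Δy) = -175.6400 / 1267.6000 = -0.139

-0.139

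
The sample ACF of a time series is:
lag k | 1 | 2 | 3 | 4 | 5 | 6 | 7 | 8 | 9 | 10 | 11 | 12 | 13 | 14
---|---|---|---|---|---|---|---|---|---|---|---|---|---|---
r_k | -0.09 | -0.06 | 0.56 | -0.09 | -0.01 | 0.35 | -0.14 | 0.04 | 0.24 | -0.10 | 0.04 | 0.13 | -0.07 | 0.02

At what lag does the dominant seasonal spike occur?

The largest autocorrelation is r_3 = 0.56, with weaker echoes at lags 6 (0.35) and 9 (0.24); the remaining lags stay at or below 0.13.
The dominant spike at lag 3 indicates a seasonal period of 3.

3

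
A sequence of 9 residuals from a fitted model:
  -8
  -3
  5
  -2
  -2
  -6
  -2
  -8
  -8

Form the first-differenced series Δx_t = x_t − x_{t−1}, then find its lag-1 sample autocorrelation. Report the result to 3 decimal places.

-0.272

First differences Δx: 5, 8, -7, 0, -4, 4, -6, 0
Mean of differences = 0.0000
Numerator Σ(Δx_t−Δx̄)(Δx_{t+1}−Δx̄) = -56.0000
Denominator Σ(Δx_t−Δx̄)² = 206.0000
r_1(Δx) = -56.0000 / 206.0000 = -0.272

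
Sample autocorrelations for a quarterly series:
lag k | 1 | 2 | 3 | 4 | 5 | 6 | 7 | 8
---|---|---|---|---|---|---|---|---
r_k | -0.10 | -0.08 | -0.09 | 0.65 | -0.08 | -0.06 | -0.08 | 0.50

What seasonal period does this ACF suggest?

4

The largest autocorrelation is r_4 = 0.65, with a weaker echo at lag 8 (0.50); the remaining lags stay at or below -0.06.
The dominant spike at lag 4 indicates a seasonal period of 4.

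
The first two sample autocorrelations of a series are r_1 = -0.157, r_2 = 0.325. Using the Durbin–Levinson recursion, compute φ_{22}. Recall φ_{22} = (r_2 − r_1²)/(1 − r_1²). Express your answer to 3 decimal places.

φ_{22} = (r_2 − r_1²) / (1 − r_1²)
r_1² = (-0.157)² = 0.024649
Numerator = 0.325 − 0.0246 = 0.3004; denominator = 1 − 0.0246 = 0.9754
φ_{22} = 0.3004 / 0.9754 = 0.308

0.308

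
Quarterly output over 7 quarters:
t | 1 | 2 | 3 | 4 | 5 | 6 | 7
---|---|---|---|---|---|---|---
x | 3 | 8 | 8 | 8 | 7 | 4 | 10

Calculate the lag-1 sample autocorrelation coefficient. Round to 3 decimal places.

-0.299

Mean x̄ = (3 + 8 + 8 + 8 + 7 + 4 + 10)/7 = 6.8571
Deviations from mean: -3.8571, 1.1429, 1.1429, 1.1429, 0.1429, -2.8571, 3.1429
Σ(x_t−x̄)(x_{t+1}−x̄) = (-4.4082) + (1.3061) + (1.3061) + (0.1633) + (-0.4082) + (-8.9796) = -11.0204
Denominator Σ(x_t−x̄)² = 36.8571
r_1 = -11.0204 / 36.8571 = -0.299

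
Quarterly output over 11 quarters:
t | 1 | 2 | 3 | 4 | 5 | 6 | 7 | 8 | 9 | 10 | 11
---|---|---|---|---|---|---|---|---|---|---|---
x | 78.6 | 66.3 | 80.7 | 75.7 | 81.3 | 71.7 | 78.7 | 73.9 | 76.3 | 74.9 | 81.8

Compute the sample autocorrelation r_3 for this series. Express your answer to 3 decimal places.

Mean x̄ = (78.6 + 66.3 + 80.7 + 75.7 + 81.3 + 71.7 + 78.7 + 73.9 + 76.3 + 74.9 + 81.8)/11 = 76.3545
Numerator Σ_{t=1}^{8}(x_t−x̄)(x_{t+3}−x̄) = -101.6180
Denominator Σ(x_t−x̄)² = 214.8673
r_3 = -101.6180 / 214.8673 = -0.473

-0.473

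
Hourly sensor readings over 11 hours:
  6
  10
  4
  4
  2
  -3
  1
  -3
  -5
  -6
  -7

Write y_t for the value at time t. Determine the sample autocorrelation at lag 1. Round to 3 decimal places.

Mean ȳ = (6 + 10 + 4 + 4 + 2 − 3 + 1 − 3 − 5 − 6 − 7)/11 = 0.2727
Numerator Σ_{t=1}^{10}(y_t−ȳ)(y_{t+1}−ȳ) = 197.8347
Denominator Σ(y_t−ȳ)² = 300.1818
r_1 = 197.8347 / 300.1818 = 0.659

0.659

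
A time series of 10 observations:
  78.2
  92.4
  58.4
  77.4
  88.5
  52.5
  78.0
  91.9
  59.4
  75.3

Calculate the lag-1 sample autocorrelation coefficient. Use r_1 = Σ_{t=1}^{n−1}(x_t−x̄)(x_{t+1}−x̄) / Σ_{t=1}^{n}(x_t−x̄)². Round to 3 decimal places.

Mean x̄ = (78.2 + 92.4 + 58.4 + 77.4 + 88.5 + 52.5 + 78.0 + 91.9 + 59.4 + 75.3)/10 = 75.2000
Numerator Σ_{t=1}^{9}(x_t−x̄)(x_{t+1}−x̄) = -829.2100
Denominator Σ(x_t−x̄)² = 1820.4800
r_1 = -829.2100 / 1820.4800 = -0.455

-0.455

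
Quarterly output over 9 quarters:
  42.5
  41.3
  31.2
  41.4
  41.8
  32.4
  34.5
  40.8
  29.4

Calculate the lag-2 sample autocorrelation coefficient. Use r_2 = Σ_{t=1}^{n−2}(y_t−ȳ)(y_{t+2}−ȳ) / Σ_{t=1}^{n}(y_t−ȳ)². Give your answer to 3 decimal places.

Mean ȳ = (42.5 + 41.3 + 31.2 + 41.4 + 41.8 + 32.4 + 34.5 + 40.8 + 29.4)/9 = 37.2556
Σ(y_t−ȳ)(y_{t+2}−ȳ) = (-31.7580) + (16.7620) + (-27.5191) + (-20.1236) + (-12.5225) + (-17.2102) + (21.6464) = -70.7251
Denominator Σ(y_t−ȳ)² = 223.8022
r_2 = -70.7251 / 223.8022 = -0.316

-0.316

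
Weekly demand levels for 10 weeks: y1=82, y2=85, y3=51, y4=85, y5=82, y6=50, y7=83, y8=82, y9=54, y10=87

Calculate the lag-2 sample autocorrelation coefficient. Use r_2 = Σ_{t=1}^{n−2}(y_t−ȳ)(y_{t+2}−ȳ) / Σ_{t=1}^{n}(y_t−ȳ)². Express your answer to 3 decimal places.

-0.322

Mean ȳ = (82 + 85 + 51 + 85 + 82 + 50 + 83 + 82 + 54 + 87)/10 = 74.1000
Numerator Σ_{t=1}^{8}(y_t−ȳ)(y_{t+2}−ȳ) = -705.9200
Denominator Σ(y_t−ȳ)² = 2188.9000
r_2 = -705.9200 / 2188.9000 = -0.322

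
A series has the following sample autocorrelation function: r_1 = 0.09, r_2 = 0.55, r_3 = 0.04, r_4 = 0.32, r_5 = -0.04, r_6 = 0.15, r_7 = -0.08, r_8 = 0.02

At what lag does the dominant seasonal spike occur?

2

The largest autocorrelation is r_2 = 0.55, with weaker echoes at lags 4 (0.32) and 6 (0.15); the remaining lags stay at or below 0.09.
The dominant spike at lag 2 indicates a seasonal period of 2.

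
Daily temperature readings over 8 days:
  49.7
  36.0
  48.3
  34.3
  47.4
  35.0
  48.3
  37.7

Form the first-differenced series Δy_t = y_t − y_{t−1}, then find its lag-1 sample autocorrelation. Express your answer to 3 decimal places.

-0.863

First differences Δy: -13.7, 12.3, -14.0, 13.1, -12.4, 13.3, -10.6
Mean of differences = -1.7143
Numerator Σ(Δy_t−Δȳ)(Δy_{t+1}−Δȳ) = -974.3031
Denominator Σ(Δy_t−Δȳ)² = 1129.0286
r_1(Δy) = -974.3031 / 1129.0286 = -0.863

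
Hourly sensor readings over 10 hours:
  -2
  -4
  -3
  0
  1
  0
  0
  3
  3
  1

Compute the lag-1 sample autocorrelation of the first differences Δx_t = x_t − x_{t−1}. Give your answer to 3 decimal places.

First differences Δx: -2, 1, 3, 1, -1, 0, 3, 0, -2
Mean of differences = 0.3333
Numerator Σ(Δx_t−Δx̄)(Δx_{t+1}−Δx̄) = 0.5556
Denominator Σ(Δx_t−Δx̄)² = 28.0000
r_1(Δx) = 0.5556 / 28.0000 = 0.020

0.020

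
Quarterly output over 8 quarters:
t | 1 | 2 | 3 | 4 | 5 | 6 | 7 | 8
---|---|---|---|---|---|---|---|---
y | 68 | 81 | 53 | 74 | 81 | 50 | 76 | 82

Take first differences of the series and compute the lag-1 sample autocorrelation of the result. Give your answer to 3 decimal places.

First differences Δy: 13, -28, 21, 7, -31, 26, 6
Mean of differences = 2.0000
Numerator Σ(Δy_t−Δȳ)(Δy_{t+1}−Δȳ) = -1666.0000
Denominator Σ(Δy_t−Δȳ)² = 3088.0000
r_1(Δy) = -1666.0000 / 3088.0000 = -0.540

-0.540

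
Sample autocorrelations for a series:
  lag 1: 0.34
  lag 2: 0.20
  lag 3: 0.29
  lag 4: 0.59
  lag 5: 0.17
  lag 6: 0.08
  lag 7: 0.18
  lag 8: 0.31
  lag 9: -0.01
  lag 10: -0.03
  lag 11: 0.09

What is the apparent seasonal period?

4

The largest autocorrelation is r_4 = 0.59; the remaining lags stay at or below 0.34. The elevated value at lag 1 (0.34), dropping to 0.20 at lag 2, reflects decaying short-term dependence rather than seasonality.
The dominant spike at lag 4 indicates a seasonal period of 4.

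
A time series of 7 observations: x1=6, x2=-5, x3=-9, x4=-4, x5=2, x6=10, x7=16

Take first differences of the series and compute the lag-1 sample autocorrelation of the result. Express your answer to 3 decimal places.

0.434

First differences Δx: -11, -4, 5, 6, 8, 6
Mean of differences = 1.6667
Numerator Σ(Δx_t−Δx̄)(Δx_{t+1}−Δx̄) = 122.2222
Denominator Σ(Δx_t−Δx̄)² = 281.3333
r_1(Δx) = 122.2222 / 281.3333 = 0.434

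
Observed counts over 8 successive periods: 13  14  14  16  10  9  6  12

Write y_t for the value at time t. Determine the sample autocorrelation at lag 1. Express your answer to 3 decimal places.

Mean ȳ = (13 + 14 + 14 + 16 + 10 + 9 + 6 + 12)/8 = 11.7500
Numerator Σ_{t=1}^{7}(y_t−ȳ)(y_{t+1}−ȳ) = 29.1875
Denominator Σ(y_t−ȳ)² = 73.5000
r_1 = 29.1875 / 73.5000 = 0.397

0.397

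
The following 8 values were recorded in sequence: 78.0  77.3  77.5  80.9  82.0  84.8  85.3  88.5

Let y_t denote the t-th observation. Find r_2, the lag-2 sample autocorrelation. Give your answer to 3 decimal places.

0.313

Mean ȳ = (78.0 + 77.3 + 77.5 + 80.9 + 82.0 + 84.8 + 85.3 + 88.5)/8 = 81.7875
Numerator Σ_{t=1}^{6}(y_t−ȳ)(y_{t+2}−ȳ) = 37.6047
Denominator Σ(y_t−ȳ)² = 120.1688
r_2 = 37.6047 / 120.1688 = 0.313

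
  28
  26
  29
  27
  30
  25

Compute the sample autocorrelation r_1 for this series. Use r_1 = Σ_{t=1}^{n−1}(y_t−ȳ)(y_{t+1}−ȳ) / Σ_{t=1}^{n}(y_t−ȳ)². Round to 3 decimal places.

Mean ȳ = (28 + 26 + 29 + 27 + 30 + 25)/6 = 27.5000
Σ(y_t−ȳ)(y_{t+1}−ȳ) = (-0.7500) + (-2.2500) + (-0.7500) + (-1.2500) + (-6.2500) = -11.2500
Denominator Σ(y_t−ȳ)² = 17.5000
r_1 = -11.2500 / 17.5000 = -0.643

-0.643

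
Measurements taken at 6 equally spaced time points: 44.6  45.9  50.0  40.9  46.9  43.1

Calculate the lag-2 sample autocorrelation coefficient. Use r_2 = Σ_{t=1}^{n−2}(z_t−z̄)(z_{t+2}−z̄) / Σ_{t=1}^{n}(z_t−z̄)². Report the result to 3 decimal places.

Mean z̄ = (44.6 + 45.9 + 50.0 + 40.9 + 46.9 + 43.1)/6 = 45.2333
Numerator Σ_{t=1}^{4}(z_t−z̄)(z_{t+2}−z̄) = 11.2811
Denominator Σ(z_t−z̄)² = 49.6733
r_2 = 11.2811 / 49.6733 = 0.227

0.227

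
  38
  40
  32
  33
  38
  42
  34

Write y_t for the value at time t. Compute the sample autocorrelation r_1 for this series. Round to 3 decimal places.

Mean ȳ = (38 + 40 + 32 + 33 + 38 + 42 + 34)/7 = 36.7143
Σ(y_t−ȳ)(y_{t+1}−ȳ) = (4.2245) + (-15.4898) + (17.5102) + (-4.7755) + (6.7959) + (-14.3469) = -6.0816
Denominator Σ(y_t−ȳ)² = 85.4286
r_1 = -6.0816 / 85.4286 = -0.071

-0.071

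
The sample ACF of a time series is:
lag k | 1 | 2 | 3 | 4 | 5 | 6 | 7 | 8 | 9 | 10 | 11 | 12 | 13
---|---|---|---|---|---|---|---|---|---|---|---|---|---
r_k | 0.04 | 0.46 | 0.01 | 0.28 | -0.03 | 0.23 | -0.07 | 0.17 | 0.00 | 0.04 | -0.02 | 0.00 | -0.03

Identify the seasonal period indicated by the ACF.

The largest autocorrelation is r_2 = 0.46, with weaker echoes at lags 4 (0.28), 6 (0.23) and 8 (0.17); the remaining lags stay at or below 0.04.
The dominant spike at lag 2 indicates a seasonal period of 2.

2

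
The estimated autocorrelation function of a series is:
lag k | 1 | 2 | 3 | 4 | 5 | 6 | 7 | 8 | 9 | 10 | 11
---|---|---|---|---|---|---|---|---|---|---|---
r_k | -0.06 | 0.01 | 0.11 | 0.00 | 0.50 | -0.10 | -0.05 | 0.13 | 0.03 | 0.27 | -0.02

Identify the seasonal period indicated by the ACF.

The largest autocorrelation is r_5 = 0.50, with a weaker echo at lag 10 (0.27); the remaining lags stay at or below 0.13.
The dominant spike at lag 5 indicates a seasonal period of 5.

5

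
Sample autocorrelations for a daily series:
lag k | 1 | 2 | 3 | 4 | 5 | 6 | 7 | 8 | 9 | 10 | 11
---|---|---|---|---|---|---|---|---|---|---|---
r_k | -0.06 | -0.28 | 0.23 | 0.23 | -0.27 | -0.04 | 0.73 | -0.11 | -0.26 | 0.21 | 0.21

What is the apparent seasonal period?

7

The largest autocorrelation is r_7 = 0.73; the remaining lags stay at or below 0.23.
The dominant spike at lag 7 indicates a seasonal period of 7.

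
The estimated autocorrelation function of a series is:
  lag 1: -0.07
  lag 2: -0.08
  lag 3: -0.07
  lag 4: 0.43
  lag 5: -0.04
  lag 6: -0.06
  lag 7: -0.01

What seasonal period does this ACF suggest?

The largest autocorrelation is r_4 = 0.43; the remaining lags stay at or below -0.01.
The dominant spike at lag 4 indicates a seasonal period of 4.

4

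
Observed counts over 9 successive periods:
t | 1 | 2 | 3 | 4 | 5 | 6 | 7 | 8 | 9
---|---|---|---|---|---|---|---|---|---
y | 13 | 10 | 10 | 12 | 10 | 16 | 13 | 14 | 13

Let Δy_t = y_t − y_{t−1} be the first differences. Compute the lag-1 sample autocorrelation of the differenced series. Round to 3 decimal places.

-0.594

First differences Δy: -3, 0, 2, -2, 6, -3, 1, -1
Mean of differences = 0.0000
Numerator Σ(Δy_t−Δȳ)(Δy_{t+1}−Δȳ) = -38.0000
Denominator Σ(Δy_t−Δȳ)² = 64.0000
r_1(Δy) = -38.0000 / 64.0000 = -0.594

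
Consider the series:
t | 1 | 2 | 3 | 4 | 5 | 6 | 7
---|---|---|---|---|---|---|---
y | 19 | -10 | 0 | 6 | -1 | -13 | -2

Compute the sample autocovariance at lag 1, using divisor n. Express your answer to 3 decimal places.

-22.799

Mean ȳ = (19 − 10 + 0 + 6 − 1 − 13 − 2)/7 = -0.1429
Deviations: 19.1429, -9.8571, 0.1429, 6.1429, -0.8571, -12.8571, -1.8571
Σ_{t=1}^{6}(y_t−ȳ)(y_{t+1}−ȳ) = -159.5918
γ_1 = -159.5918 / 7 = -22.799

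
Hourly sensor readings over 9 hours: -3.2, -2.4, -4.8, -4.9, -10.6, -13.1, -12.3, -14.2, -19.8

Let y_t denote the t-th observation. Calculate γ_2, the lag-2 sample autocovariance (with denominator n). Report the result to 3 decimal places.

Mean ȳ = (-3.2 − 2.4 − 4.8 − 4.9 − 10.6 − 13.1 − 12.3 − 14.2 − 19.8)/9 = -9.4778
Σ_{t=1}^{7}(y_t−ȳ)(y_{t+2}−ȳ) = 89.3390
γ_2 = 89.3390 / 9 = 9.927

9.927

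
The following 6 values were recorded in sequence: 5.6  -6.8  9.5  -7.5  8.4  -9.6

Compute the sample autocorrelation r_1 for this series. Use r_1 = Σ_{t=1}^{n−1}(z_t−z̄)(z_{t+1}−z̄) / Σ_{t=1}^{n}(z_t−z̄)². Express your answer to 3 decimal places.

-0.820

Mean z̄ = (5.6 − 6.8 + 9.5 − 7.5 + 8.4 − 9.6)/6 = -0.0667
Σ(z_t−z̄)(z_{t+1}−z̄) = (-38.1556) + (-64.4156) + (-71.1122) + (-62.9356) + (-80.7156) = -317.3344
Denominator Σ(z_t−z̄)² = 386.7933
r_1 = -317.3344 / 386.7933 = -0.820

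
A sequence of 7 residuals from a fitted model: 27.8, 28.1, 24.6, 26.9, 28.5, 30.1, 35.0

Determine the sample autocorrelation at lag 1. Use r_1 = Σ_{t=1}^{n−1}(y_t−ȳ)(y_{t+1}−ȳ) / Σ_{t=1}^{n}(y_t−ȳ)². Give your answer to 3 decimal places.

Mean ȳ = (27.8 + 28.1 + 24.6 + 26.9 + 28.5 + 30.1 + 35.0)/7 = 28.7143
Deviations from mean: -0.9143, -0.6143, -4.1143, -1.8143, -0.2143, 1.3857, 6.2857
Numerator Σ_{t=1}^{6}(y_t−ȳ)(y_{t+1}−ȳ) = 19.3555
Denominator Σ(y_t−ȳ)² = 62.9086
r_1 = 19.3555 / 62.9086 = 0.308

0.308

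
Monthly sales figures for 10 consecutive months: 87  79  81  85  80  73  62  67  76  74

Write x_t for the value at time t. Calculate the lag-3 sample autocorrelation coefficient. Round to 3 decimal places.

Mean x̄ = (87 + 79 + 81 + 85 + 80 + 73 + 62 + 67 + 76 + 74)/10 = 76.4000
Σ(x_t−x̄)(x_{t+3}−x̄) = (91.1600) + (9.3600) + (-15.6400) + (-123.8400) + (-33.8400) + (1.3600) + (34.5600) = -36.8800
Denominator Σ(x_t−x̄)² = 540.4000
r_3 = -36.8800 / 540.4000 = -0.068

-0.068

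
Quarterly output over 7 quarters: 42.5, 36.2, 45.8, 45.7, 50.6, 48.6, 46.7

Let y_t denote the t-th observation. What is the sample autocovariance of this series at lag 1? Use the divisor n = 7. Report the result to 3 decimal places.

6.485

Mean ȳ = (42.5 + 36.2 + 45.8 + 45.7 + 50.6 + 48.6 + 46.7)/7 = 45.1571
Σ_{t=1}^{6}(y_t−ȳ)(y_{t+1}−ȳ) = 45.3967
γ_1 = 45.3967 / 7 = 6.485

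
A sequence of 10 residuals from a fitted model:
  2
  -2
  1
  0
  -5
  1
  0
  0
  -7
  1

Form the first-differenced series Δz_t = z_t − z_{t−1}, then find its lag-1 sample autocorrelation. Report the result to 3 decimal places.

First differences Δz: -4, 3, -1, -5, 6, -1, 0, -7, 8
Mean of differences = -0.1111
Numerator Σ(Δz_t−Δz̄)(Δz_{t+1}−Δz̄) = -102.5679
Denominator Σ(Δz_t−Δz̄)² = 200.8889
r_1(Δz) = -102.5679 / 200.8889 = -0.511

-0.511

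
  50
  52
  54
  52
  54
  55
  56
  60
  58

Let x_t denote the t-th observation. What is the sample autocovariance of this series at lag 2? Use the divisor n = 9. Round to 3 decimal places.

1.647

Mean x̄ = (50 + 52 + 54 + 52 + 54 + 55 + 56 + 60 + 58)/9 = 54.5556
Σ_{t=1}^{7}(x_t−x̄)(x_{t+2}−x̄) = 14.8272
γ_2 = 14.8272 / 9 = 1.647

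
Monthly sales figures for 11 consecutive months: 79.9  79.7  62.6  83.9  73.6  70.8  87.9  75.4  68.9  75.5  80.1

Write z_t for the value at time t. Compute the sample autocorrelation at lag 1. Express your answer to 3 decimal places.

-0.409

Mean z̄ = (79.9 + 79.7 + 62.6 + 83.9 + 73.6 + 70.8 + 87.9 + 75.4 + 68.9 + 75.5 + 80.1)/11 = 76.2091
Numerator Σ_{t=1}^{10}(z_t−z̄)(z_{t+1}−z̄) = -209.6019
Denominator Σ(z_t−z̄)² = 512.6291
r_1 = -209.6019 / 512.6291 = -0.409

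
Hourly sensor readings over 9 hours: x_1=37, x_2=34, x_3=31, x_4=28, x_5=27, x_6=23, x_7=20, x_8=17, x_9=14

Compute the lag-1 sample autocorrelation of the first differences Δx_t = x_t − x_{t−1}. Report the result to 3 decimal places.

First differences Δx: -3, -3, -3, -1, -4, -3, -3, -3
Mean of differences = -2.8750
Numerator Σ(Δx_t−Δx̄)(Δx_{t+1}−Δx̄) = -2.1406
Denominator Σ(Δx_t−Δx̄)² = 4.8750
r_1(Δx) = -2.1406 / 4.8750 = -0.439

-0.439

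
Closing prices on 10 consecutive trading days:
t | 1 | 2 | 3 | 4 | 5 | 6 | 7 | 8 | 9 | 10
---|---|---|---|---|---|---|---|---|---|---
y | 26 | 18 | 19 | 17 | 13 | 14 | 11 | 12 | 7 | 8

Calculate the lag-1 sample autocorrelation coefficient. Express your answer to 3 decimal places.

0.490

Mean ȳ = (26 + 18 + 19 + 17 + 13 + 14 + 11 + 12 + 7 + 8)/10 = 14.5000
Numerator Σ_{t=1}^{9}(y_t−ȳ)(y_{t+1}−ȳ) = 142.2500
Denominator Σ(y_t−ȳ)² = 290.5000
r_1 = 142.2500 / 290.5000 = 0.490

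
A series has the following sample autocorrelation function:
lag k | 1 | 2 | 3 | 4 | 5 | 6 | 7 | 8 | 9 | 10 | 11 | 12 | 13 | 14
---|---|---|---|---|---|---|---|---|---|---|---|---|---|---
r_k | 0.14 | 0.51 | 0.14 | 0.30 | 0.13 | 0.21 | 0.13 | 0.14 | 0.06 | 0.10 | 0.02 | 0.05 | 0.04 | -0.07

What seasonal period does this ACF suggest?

The largest autocorrelation is r_2 = 0.51, with weaker echoes at lags 4 (0.30) and 6 (0.21); the remaining lags stay at or below 0.14.
The dominant spike at lag 2 indicates a seasonal period of 2.

2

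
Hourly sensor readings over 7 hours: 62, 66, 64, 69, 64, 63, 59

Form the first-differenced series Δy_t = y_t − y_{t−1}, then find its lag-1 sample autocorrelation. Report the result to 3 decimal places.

-0.418

First differences Δy: 4, -2, 5, -5, -1, -4
Mean of differences = -0.5000
Numerator Σ(Δy_t−Δȳ)(Δy_{t+1}−Δȳ) = -35.7500
Denominator Σ(Δy_t−Δȳ)² = 85.5000
r_1(Δy) = -35.7500 / 85.5000 = -0.418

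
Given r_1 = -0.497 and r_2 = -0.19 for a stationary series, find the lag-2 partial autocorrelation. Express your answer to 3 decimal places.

φ_{22} = (r_2 − r_1²) / (1 − r_1²)
r_1² = (-0.497)² = 0.247009
Numerator = -0.19 − 0.2470 = -0.4370; denominator = 1 − 0.2470 = 0.7530
φ_{22} = -0.4370 / 0.7530 = -0.580

-0.580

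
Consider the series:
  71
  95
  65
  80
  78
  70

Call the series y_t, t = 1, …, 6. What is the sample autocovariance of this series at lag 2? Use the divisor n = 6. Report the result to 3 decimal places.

14.667

Mean ȳ = (71 + 95 + 65 + 80 + 78 + 70)/6 = 76.5000
Σ_{t=1}^{4}(y_t−ȳ)(y_{t+2}−ȳ) = 88.0000
γ_2 = 88.0000 / 6 = 14.667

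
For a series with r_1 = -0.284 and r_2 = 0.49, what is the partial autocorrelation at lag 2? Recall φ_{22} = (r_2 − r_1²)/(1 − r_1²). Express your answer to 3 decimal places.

φ_{22} = (r_2 − r_1²) / (1 − r_1²)
r_1² = (-0.284)² = 0.080656
Numerator = 0.49 − 0.0807 = 0.4093; denominator = 1 − 0.0807 = 0.9193
φ_{22} = 0.4093 / 0.9193 = 0.445

0.445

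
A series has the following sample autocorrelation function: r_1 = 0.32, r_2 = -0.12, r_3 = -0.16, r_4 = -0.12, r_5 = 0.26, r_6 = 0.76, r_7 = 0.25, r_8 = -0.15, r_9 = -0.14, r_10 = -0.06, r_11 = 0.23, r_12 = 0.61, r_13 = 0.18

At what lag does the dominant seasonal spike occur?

The largest autocorrelation is r_6 = 0.76, with a weaker echo at lag 12 (0.61); the remaining lags stay at or below 0.32.
The dominant spike at lag 6 indicates a seasonal period of 6.

6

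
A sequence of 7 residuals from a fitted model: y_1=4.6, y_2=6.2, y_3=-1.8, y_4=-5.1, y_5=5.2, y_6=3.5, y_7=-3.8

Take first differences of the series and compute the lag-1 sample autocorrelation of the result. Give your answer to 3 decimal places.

First differences Δy: 1.6, -8.0, -3.3, 10.3, -1.7, -7.3
Mean of differences = -1.4000
Numerator Σ(Δy_t−Δȳ)(Δy_{t+1}−Δȳ) = -31.2300
Denominator Σ(Δy_t−Δȳ)² = 227.9600
r_1(Δy) = -31.2300 / 227.9600 = -0.137

-0.137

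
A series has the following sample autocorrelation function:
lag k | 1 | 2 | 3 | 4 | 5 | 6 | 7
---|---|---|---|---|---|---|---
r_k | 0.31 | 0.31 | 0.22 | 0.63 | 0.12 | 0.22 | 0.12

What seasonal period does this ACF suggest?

The largest autocorrelation is r_4 = 0.63; the remaining lags stay at or below 0.31.
The dominant spike at lag 4 indicates a seasonal period of 4.

4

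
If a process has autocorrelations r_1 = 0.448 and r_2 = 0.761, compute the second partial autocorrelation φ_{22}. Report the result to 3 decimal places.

0.701

φ_{22} = (r_2 − r_1²) / (1 − r_1²)
r_1² = (0.448)² = 0.200704
Numerator = 0.761 − 0.2007 = 0.5603; denominator = 1 − 0.2007 = 0.7993
φ_{22} = 0.5603 / 0.7993 = 0.701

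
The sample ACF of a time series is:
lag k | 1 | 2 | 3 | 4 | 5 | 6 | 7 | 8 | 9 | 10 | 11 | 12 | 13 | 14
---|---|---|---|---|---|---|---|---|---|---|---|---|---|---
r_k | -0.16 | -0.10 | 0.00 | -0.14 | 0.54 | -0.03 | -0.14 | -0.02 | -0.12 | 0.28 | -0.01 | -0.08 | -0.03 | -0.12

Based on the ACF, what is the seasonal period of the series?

The largest autocorrelation is r_5 = 0.54, with a weaker echo at lag 10 (0.28); the remaining lags stay at or below 0.00.
The dominant spike at lag 5 indicates a seasonal period of 5.

5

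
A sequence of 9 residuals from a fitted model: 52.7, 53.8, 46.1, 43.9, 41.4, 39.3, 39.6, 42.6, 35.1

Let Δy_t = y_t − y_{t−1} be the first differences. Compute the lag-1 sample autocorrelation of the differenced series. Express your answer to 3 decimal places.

-0.317

First differences Δy: 1.1, -7.7, -2.2, -2.5, -2.1, 0.3, 3.0, -7.5
Mean of differences = -2.2000
Numerator Σ(Δy_t−Δȳ)(Δy_{t+1}−Δȳ) = -32.4900
Denominator Σ(Δy_t−Δȳ)² = 102.6200
r_1(Δy) = -32.4900 / 102.6200 = -0.317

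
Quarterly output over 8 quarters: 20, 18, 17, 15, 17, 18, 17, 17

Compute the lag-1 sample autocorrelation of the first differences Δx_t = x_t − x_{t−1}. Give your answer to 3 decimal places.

0.028

First differences Δx: -2, -1, -2, 2, 1, -1, 0
Mean of differences = -0.4286
Numerator Σ(Δx_t−Δx̄)(Δx_{t+1}−Δx̄) = 0.3878
Denominator Σ(Δx_t−Δx̄)² = 13.7143
r_1(Δx) = 0.3878 / 13.7143 = 0.028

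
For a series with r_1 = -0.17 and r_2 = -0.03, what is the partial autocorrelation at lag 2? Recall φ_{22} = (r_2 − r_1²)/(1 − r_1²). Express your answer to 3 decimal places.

-0.061

φ_{22} = (r_2 − r_1²) / (1 − r_1²)
r_1² = (-0.17)² = 0.0289
Numerator = -0.03 − 0.0289 = -0.0589; denominator = 1 − 0.0289 = 0.9711
φ_{22} = -0.0589 / 0.9711 = -0.061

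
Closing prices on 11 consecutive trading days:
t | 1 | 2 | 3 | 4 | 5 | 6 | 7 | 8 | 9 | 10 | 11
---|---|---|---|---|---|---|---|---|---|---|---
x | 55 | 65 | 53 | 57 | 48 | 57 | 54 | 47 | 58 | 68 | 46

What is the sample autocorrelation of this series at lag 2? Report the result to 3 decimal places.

Mean x̄ = (55 + 65 + 53 + 57 + 48 + 57 + 54 + 47 + 58 + 68 + 46)/11 = 55.2727
Numerator Σ_{t=1}^{9}(x_t−x̄)(x_{t+2}−x̄) = -102.1488
Denominator Σ(x_t−x̄)² = 484.1818
r_2 = -102.1488 / 484.1818 = -0.211

-0.211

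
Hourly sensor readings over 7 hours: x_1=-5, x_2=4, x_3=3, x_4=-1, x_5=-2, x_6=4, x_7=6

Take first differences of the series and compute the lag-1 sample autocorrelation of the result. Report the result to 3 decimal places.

First differences Δx: 9, -1, -4, -1, 6, 2
Mean of differences = 1.8333
Numerator Σ(Δx_t−Δx̄)(Δx_{t+1}−Δx̄) = 1.6389
Denominator Σ(Δx_t−Δx̄)² = 118.8333
r_1(Δx) = 1.6389 / 118.8333 = 0.014

0.014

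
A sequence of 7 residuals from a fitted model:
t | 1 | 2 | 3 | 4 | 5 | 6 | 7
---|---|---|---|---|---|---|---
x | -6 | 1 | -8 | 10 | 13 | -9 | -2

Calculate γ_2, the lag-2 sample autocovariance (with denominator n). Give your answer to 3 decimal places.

-22.843

Mean x̄ = (-6 + 1 − 8 + 10 + 13 − 9 − 2)/7 = -0.1429
Σ_{t=1}^{5}(x_t−x̄)(x_{t+2}−x̄) = -159.8980
γ_2 = -159.8980 / 7 = -22.843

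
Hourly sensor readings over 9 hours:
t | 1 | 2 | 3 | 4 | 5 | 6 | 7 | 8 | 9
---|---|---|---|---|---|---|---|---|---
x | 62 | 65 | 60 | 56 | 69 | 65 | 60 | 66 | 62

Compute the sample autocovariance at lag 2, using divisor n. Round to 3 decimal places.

-5.912

Mean x̄ = (62 + 65 + 60 + 56 + 69 + 65 + 60 + 66 + 62)/9 = 62.7778
Σ_{t=1}^{7}(x_t−x̄)(x_{t+2}−x̄) = -53.2099
γ_2 = -53.2099 / 9 = -5.912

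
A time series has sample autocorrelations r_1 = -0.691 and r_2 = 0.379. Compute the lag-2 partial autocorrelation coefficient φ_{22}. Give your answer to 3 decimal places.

-0.188

φ_{22} = (r_2 − r_1²) / (1 − r_1²)
r_1² = (-0.691)² = 0.477481
Numerator = 0.379 − 0.4775 = -0.0985; denominator = 1 − 0.4775 = 0.5225
φ_{22} = -0.0985 / 0.5225 = -0.188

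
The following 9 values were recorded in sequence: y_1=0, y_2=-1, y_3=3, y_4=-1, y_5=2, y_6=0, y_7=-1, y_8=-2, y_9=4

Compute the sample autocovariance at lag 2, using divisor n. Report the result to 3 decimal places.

Mean ȳ = (0 − 1 + 3 − 1 + 2 + 0 − 1 − 2 + 4)/9 = 0.4444
Σ_{t=1}^{7}(y_t−ȳ)(y_{t+2}−ȳ) = -0.7284
γ_2 = -0.7284 / 9 = -0.081

-0.081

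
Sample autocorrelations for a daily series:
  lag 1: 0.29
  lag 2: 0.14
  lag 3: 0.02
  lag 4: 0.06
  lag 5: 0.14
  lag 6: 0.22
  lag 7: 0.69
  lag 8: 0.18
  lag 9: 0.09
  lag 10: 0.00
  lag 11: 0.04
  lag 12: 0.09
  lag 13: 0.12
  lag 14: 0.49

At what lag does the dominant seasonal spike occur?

The largest autocorrelation is r_7 = 0.69, with a weaker echo at lag 14 (0.49); the remaining lags stay at or below 0.29. The elevated value at lag 1 (0.29), dropping to 0.14 at lag 2, reflects decaying short-term dependence rather than seasonality.
The dominant spike at lag 7 indicates a seasonal period of 7.

7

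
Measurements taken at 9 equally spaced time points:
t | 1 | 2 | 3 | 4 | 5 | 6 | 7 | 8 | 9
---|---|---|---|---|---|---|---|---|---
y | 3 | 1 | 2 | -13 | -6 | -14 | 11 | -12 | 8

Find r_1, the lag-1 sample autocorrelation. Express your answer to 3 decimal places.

-0.450

Mean ȳ = (3 + 1 + 2 − 13 − 6 − 14 + 11 − 12 + 8)/9 = -2.2222
Numerator Σ_{t=1}^{8}(y_t−ȳ)(y_{t+1}−ȳ) = -314.8272
Denominator Σ(y_t−ȳ)² = 699.5556
r_1 = -314.8272 / 699.5556 = -0.450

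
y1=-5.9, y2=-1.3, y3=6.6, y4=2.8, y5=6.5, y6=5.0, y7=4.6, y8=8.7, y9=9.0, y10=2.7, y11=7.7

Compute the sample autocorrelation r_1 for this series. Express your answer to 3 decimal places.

0.239

Mean ȳ = (-5.9 − 1.3 + 6.6 + 2.8 + 6.5 + 5.0 + 4.6 + 8.7 + 9.0 + 2.7 + 7.7)/11 = 4.2182
Numerator Σ_{t=1}^{10}(y_t−ȳ)(y_{t+1}−ȳ) = 48.7560
Denominator Σ(y_t−ȳ)² = 203.8564
r_1 = 48.7560 / 203.8564 = 0.239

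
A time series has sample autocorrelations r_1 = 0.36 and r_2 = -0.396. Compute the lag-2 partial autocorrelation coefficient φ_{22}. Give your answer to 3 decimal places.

-0.604

φ_{22} = (r_2 − r_1²) / (1 − r_1²)
r_1² = (0.36)² = 0.1296
Numerator = -0.396 − 0.1296 = -0.5256; denominator = 1 − 0.1296 = 0.8704
φ_{22} = -0.5256 / 0.8704 = -0.604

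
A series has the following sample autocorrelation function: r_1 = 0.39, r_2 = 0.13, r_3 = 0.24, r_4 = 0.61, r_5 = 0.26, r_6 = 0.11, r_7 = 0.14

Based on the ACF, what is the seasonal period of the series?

The largest autocorrelation is r_4 = 0.61; the remaining lags stay at or below 0.39. The elevated value at lag 1 (0.39), dropping to 0.13 at lag 2, reflects decaying short-term dependence rather than seasonality.
The dominant spike at lag 4 indicates a seasonal period of 4.

4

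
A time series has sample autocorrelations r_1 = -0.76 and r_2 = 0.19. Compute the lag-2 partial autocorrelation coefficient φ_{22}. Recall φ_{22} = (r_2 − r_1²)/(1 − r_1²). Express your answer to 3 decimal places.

φ_{22} = (r_2 − r_1²) / (1 − r_1²)
r_1² = (-0.76)² = 0.5776
Numerator = 0.19 − 0.5776 = -0.3876; denominator = 1 − 0.5776 = 0.4224
φ_{22} = -0.3876 / 0.4224 = -0.918

-0.918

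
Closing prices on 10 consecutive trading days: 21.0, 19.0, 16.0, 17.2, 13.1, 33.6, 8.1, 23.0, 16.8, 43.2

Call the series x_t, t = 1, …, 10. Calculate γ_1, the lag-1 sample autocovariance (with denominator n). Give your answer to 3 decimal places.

Mean x̄ = (21.0 + 19.0 + 16.0 + 17.2 + 13.1 + 33.6 + 8.1 + 23.0 + 16.8 + 43.2)/10 = 21.1000
Σ_{t=1}^{9}(x_t−x̄)(x_{t+1}−x̄) = -328.3900
γ_1 = -328.3900 / 10 = -32.839

-32.839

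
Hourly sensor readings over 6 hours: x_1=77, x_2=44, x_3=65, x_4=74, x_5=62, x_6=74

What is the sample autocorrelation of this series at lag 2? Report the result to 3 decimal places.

-0.159

Mean x̄ = (77 + 44 + 65 + 74 + 62 + 74)/6 = 66.0000
Σ(x_t−x̄)(x_{t+2}−x̄) = (-11.0000) + (-176.0000) + (4.0000) + (64.0000) = -119.0000
Denominator Σ(x_t−x̄)² = 750.0000
r_2 = -119.0000 / 750.0000 = -0.159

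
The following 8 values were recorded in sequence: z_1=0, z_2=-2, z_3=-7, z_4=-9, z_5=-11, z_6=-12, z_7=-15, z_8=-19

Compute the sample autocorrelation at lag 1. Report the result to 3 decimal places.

Mean z̄ = (0 − 2 − 7 − 9 − 11 − 12 − 15 − 19)/8 = -9.3750
Numerator Σ_{t=1}^{7}(z_t−z̄)(z_{t+1}−z̄) = 160.1094
Denominator Σ(z_t−z̄)² = 281.8750
r_1 = 160.1094 / 281.8750 = 0.568

0.568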